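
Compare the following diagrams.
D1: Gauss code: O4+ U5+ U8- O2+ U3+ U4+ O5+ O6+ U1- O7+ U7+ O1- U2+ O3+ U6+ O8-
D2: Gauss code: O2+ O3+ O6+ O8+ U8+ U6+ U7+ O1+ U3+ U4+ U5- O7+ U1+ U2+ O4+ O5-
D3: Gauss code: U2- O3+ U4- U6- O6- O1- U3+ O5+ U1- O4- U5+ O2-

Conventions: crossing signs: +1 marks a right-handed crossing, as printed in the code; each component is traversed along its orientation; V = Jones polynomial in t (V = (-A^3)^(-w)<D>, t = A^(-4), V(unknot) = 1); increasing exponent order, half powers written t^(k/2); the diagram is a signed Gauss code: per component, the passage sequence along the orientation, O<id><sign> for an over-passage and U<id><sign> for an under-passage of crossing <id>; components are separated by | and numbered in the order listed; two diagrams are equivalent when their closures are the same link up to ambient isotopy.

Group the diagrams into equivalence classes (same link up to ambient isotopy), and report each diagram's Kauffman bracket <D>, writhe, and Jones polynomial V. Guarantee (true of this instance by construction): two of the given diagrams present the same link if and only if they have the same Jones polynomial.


equivalence classes: {D1} | {D2} | {D3}
D1 (bracket -A^-12 + A^-8 - A^-4 + 2 - A^4 + A^8; 8 crossings at w = +4): V = t - t^2 + 2t^3 - t^4 + t^5 - t^6
V(D2) = t + t^3 - t^4  [8 crossings, <D> = -A^2 + A^6 + A^14, w = +6]
V(D3) = t^-2 - t^-1 + 1 - t + t^2  [6 crossings, <D> = A^-14 - A^-10 + A^-6 - A^-2 + A^2, w = -2]
key observation: V(t) takes 3 values over 3 diagrams, fixing the grouping


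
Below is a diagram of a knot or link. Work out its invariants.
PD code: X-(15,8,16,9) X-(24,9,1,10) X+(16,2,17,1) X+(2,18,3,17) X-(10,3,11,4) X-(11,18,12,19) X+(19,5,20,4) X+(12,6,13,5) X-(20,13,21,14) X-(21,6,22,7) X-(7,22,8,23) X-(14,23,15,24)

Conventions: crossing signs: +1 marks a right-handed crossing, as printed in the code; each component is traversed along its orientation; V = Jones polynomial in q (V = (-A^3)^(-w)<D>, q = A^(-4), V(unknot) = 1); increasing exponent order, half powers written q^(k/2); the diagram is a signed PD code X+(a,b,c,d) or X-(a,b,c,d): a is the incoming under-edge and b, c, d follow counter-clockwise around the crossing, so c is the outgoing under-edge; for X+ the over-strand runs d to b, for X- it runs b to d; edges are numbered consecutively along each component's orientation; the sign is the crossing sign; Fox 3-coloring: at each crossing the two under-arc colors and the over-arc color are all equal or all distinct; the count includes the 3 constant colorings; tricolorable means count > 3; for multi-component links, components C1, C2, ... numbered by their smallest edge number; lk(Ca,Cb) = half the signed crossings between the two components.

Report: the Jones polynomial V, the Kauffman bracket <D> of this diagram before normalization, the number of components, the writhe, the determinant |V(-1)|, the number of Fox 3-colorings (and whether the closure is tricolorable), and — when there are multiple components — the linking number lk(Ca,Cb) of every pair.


V = q^-7 - 2q^-6 + 2q^-5 - 3q^-4 + 3q^-3 - 2q^-2 + 2q^-1
<D> = 2A^-8 - 2A^-4 + 3 - 3A^4 + 2A^8 - 2A^12 + A^16 (w = -4)
1 component over 12 crossings, w = -4
9 Fox colorings among 3^12, |V(-1)| = 15: tricolorable
why: the span of V is 6, forcing >= 6 crossings in any diagram


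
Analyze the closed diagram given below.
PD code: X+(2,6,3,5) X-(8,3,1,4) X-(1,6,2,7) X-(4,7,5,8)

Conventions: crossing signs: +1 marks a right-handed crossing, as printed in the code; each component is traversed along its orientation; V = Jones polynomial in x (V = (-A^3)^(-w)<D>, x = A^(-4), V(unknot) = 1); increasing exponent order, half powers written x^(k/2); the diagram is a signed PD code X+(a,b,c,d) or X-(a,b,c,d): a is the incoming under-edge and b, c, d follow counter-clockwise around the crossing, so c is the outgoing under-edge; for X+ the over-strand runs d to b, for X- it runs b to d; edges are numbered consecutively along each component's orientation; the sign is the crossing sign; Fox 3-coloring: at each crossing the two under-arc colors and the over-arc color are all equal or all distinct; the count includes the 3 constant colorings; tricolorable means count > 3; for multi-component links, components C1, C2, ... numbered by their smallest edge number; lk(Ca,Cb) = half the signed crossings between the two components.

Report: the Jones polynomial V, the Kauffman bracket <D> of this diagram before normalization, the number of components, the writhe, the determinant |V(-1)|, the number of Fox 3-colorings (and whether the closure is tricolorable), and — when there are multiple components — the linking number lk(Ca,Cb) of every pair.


Jones polynomial: V(x) = 1
<D> = A^-6; writhe -2
components 1, writhe -2 (4 crossings)
3-colorings: 3 of 3^4, det 1 — not tricolorable
note: det 1 = |V(-1)|; not divisible by 3, so not tricolorable


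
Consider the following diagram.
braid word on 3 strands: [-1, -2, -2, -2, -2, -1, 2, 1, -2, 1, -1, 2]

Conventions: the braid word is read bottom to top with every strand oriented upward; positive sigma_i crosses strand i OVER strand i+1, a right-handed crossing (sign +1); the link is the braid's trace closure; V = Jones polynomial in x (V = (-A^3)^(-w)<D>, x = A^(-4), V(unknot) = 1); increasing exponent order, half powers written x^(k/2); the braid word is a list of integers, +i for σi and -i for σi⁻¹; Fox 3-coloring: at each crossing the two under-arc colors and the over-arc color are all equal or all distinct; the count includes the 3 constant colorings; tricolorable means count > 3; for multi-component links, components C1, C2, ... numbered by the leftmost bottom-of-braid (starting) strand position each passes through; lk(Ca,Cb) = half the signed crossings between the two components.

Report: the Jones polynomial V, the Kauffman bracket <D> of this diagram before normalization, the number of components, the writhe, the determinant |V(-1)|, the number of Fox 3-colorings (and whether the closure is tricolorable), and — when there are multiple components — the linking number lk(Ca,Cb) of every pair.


V(x) = -x^-4 + x^-3 + x^-1
bracket: A^-8 + 1 - A^4, w = -4
1 component, writhe -4, over 12 crossings
det 3, colorings 9 of 3^12 — tricolorable
observation: w = -4 (over 12 crossings) is diagram-only; (-A^3)^(4) removes it from V


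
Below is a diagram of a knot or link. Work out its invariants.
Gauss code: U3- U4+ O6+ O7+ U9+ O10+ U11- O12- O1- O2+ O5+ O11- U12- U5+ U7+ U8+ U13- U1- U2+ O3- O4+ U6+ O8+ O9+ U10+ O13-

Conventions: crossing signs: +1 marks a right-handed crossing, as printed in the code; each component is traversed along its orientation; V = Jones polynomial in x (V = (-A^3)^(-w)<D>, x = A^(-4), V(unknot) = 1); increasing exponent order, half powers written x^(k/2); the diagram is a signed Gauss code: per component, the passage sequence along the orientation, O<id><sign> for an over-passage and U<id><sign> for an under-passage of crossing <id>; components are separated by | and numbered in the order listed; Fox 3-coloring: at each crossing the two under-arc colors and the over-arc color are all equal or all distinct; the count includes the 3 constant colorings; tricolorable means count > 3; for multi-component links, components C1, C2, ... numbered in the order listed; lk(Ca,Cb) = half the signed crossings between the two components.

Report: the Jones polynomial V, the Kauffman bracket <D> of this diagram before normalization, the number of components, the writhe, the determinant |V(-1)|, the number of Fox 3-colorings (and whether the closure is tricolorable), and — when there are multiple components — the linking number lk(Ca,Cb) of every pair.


Jones polynomial: V(x) = x + x^3 - x^4
<D> = A^-7 - A^-3 - A^5; writhe +3
components 1, writhe +3 (13 crossings)
3-colorings: 9 of 3^13, det 3 — tricolorable
note: w = +3 shifts under R1 moves; the (-A^3)^(-3) factor cancels that in V


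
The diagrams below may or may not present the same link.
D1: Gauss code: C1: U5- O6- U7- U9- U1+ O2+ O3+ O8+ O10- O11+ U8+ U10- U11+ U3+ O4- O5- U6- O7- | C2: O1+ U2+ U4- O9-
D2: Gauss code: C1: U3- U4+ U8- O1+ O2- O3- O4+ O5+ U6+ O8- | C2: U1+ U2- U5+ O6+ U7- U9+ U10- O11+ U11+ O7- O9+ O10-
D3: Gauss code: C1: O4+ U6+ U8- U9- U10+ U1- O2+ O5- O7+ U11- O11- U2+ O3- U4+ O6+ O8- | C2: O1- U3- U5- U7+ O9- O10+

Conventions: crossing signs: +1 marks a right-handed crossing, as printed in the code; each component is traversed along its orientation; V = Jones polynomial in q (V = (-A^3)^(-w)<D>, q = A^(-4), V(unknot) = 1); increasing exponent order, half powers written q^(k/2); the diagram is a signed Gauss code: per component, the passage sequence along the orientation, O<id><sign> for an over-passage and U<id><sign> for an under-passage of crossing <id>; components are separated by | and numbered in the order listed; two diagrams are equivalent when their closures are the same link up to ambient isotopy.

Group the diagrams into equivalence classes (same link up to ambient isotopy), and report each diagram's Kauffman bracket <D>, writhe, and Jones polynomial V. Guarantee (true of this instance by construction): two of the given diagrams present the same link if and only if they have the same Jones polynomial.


equivalence classes: {D1} | {D2} | {D3}
D1 (bracket A^-1 + A^3 + A^7 - A^15; 11 crossings at w = -1): V = q^(-9/2) - q^(-5/2) - q^(-3/2) - q^(-1/2)
D2 (bracket A^-7 + A; 11 crossings at w = +1): V = -q^(1/2) - q^(5/2)
V(D3) = -q^(-5/2) - q^(-1/2)  [11 crossings, <D> = A^-1 + A^7, w = -1]
key observation: V(q) takes 3 values over 3 diagrams, fixing the grouping


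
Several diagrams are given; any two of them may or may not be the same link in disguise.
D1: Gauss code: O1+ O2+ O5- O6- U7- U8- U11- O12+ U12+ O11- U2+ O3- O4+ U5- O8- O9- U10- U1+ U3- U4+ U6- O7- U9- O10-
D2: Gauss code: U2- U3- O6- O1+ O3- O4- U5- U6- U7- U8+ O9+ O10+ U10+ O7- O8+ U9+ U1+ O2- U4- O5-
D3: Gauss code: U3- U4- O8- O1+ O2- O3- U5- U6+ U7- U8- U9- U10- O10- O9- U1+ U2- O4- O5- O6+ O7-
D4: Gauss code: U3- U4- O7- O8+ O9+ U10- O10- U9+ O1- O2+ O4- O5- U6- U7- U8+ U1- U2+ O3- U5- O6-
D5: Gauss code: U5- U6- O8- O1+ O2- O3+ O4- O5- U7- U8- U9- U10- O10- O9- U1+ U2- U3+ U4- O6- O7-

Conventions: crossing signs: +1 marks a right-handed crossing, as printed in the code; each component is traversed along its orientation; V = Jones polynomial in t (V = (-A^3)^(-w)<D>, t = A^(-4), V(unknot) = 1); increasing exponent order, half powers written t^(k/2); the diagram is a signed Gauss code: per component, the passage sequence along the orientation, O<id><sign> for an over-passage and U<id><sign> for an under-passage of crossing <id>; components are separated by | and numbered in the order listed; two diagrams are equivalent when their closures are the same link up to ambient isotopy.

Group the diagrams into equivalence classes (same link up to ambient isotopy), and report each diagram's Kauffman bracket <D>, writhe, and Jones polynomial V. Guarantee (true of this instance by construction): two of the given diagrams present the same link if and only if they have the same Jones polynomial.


classes: {D1, D2, D3, D4, D5}
V(D1) = -t^-4 + t^-3 + t^-1  [12 crossings, <D> = A^-8 + 1 - A^4, w = -4]
D2 (bracket A^-2 + A^6 - A^10; 10 crossings at w = -2): V = -t^-4 + t^-3 + t^-1
V(D3) = -t^-4 + t^-3 + t^-1  [10 crossings, <D> = A^-14 + A^-6 - A^-2, w = -6]
D4 (bracket A^-8 + 1 - A^4; 10 crossings at w = -4): V = -t^-4 + t^-3 + t^-1
V(D5) = -t^-4 + t^-3 + t^-1  [10 crossings, <D> = A^-14 + A^-6 - A^-2, w = -6]
insight: one V(t) for all 5 diagrams — one class (guaranteed)


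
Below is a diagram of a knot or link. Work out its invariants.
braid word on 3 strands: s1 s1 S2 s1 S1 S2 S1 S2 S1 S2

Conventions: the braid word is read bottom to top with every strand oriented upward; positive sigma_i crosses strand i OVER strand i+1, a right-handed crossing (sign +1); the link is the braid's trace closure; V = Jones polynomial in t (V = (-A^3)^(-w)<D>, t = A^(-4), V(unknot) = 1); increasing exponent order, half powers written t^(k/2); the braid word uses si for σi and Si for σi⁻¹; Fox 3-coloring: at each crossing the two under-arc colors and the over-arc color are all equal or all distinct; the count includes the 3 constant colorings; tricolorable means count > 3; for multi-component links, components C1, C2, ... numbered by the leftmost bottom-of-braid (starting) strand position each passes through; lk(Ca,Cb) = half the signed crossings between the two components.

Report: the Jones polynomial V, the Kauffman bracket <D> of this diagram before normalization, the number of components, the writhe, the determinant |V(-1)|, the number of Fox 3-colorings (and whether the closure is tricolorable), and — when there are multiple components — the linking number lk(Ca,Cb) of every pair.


V(t) = -t^-6 + t^-5 - t^-4 + 2t^-3 - t^-2 + t^-1
bracket: A^-8 - A^-4 + 2 - A^4 + A^8 - A^12, w = -4
1 component, writhe -4, over 10 crossings
det 7, colorings 3 of 3^10 — not tricolorable
observation: w = -4 (over 10 crossings) is diagram-only; (-A^3)^(4) removes it from V


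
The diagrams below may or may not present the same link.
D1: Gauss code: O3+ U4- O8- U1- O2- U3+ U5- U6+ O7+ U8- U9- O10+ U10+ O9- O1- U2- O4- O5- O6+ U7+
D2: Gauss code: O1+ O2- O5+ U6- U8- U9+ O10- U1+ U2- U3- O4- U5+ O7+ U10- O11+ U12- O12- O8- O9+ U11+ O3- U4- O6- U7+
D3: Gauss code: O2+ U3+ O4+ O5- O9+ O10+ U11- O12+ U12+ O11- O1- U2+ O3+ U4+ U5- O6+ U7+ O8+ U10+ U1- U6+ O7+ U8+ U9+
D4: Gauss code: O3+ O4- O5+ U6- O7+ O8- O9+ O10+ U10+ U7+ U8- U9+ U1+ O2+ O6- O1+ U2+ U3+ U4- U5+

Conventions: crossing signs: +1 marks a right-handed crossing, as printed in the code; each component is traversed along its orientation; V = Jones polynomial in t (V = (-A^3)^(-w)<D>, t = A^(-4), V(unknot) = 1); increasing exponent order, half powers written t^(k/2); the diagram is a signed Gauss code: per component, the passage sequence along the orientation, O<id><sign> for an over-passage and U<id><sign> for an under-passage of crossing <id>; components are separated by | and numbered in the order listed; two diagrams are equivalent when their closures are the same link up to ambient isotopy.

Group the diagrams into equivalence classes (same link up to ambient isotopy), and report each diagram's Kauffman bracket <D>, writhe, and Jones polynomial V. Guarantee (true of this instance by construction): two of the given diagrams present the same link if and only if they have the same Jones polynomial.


grouping into links: {D1, D2} | {D3} | {D4}
V(D1) = t^-5 - 2t^-4 + 2t^-3 - 2t^-2 + 2t^-1 - 1 + t  (w -2, c 10, <D> = A^-10 - A^-6 + 2A^-2 - 2A^2 + 2A^6 - 2A^10 + A^14)
V(D2) = t^-5 - 2t^-4 + 2t^-3 - 2t^-2 + 2t^-1 - 1 + t  (w -2, c 12, <D> = A^-10 - A^-6 + 2A^-2 - 2A^2 + 2A^6 - 2A^10 + A^14)
V(D3) = t^2 + 2t^4 - 2t^5 + t^6 - 2t^7 + t^8  [12 crossings, <D> = A^-14 - 2A^-10 + A^-6 - 2A^-2 + 2A^2 + A^10, w = +6]
V(D4) = 1  [10 crossings, <D> = A^12, w = +4]
why: 3 values of V(t) split the 4 diagrams


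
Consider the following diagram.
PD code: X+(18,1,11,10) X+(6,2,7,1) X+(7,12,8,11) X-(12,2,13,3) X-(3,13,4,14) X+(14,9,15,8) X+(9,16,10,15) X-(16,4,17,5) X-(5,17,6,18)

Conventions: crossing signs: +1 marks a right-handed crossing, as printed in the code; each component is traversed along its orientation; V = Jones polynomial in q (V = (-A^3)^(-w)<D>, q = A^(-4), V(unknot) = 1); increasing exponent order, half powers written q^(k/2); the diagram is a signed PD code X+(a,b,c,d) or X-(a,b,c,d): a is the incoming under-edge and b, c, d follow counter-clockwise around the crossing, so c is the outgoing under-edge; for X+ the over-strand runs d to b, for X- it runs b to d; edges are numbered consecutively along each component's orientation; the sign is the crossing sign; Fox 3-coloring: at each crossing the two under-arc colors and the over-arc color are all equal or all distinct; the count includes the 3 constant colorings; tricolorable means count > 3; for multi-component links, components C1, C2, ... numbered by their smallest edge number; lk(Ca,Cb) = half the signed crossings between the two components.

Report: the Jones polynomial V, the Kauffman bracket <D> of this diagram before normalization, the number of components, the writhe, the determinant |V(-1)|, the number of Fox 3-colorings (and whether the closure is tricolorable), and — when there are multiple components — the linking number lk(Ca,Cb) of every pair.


Jones polynomial: V(q) = -q^(-3/2) + q^(-1/2) - 2q^(1/2) + q^(3/2) - 2q^(5/2) + q^(7/2)
<D> = -A^-11 + 2A^-7 - A^-3 + 2A - A^5 + A^9; writhe +1
components 2, writhe +1 (9 crossings)
linking number lk(C1,C2) = 0
3-colorings: 3 of 3^9, det 8 — not tricolorable
note: the 1 component pair carries total linking 0


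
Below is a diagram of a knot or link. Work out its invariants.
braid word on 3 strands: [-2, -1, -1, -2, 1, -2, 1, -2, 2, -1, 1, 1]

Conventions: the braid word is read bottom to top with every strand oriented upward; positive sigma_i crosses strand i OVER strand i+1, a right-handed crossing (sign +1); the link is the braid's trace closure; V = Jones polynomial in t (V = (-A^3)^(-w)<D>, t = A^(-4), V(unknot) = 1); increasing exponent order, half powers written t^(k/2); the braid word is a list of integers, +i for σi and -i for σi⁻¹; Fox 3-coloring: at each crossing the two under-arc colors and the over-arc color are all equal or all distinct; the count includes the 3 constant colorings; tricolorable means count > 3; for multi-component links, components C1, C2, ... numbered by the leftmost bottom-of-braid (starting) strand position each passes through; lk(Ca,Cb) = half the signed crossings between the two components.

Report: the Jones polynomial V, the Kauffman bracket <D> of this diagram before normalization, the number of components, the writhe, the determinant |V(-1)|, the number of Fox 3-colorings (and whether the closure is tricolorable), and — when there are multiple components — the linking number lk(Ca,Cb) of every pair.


V = -t^-5 + t^-4 - t^-3 + 2t^-2 - t^-1 + 2 - t
<D> = -A^-10 + 2A^-6 - A^-2 + 2A^2 - A^6 + A^10 - A^14 (w = -2)
1 component over 12 crossings, w = -2
9 Fox colorings among 3^12, |V(-1)| = 9: tricolorable
why: w = -2 shifts under R1 moves; the (-A^3)^(2) factor cancels that in V


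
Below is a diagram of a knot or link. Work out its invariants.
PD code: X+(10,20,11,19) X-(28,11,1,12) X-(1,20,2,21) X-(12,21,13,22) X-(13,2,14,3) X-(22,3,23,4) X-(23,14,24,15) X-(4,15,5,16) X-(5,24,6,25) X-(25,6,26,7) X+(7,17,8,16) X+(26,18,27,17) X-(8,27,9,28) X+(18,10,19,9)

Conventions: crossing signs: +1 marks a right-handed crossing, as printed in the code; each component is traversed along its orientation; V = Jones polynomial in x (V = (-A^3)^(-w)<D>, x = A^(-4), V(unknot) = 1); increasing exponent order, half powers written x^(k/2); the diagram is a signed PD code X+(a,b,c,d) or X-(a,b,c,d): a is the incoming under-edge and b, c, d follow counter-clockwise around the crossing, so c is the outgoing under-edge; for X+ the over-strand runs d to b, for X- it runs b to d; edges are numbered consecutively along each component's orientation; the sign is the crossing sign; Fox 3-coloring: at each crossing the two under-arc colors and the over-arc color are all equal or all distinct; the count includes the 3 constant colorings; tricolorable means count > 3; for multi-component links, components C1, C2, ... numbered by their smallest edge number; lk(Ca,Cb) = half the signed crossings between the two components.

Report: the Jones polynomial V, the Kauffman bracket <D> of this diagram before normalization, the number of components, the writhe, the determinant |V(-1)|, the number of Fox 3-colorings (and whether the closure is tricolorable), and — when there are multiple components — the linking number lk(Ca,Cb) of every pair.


Jones polynomial: V(x) = -x^-9 + x^-8 - 2x^-7 + 3x^-6 - 2x^-5 + 2x^-4 - x^-3 + x^-2
<D> = A^-10 - A^-6 + 2A^-2 - 2A^2 + 3A^6 - 2A^10 + A^14 - A^18; writhe -6
components 1, writhe -6 (14 crossings)
3-colorings: 3 of 3^14, det 13 — not tricolorable
note: V spans 7 powers of x: at least 7 crossings in any diagram


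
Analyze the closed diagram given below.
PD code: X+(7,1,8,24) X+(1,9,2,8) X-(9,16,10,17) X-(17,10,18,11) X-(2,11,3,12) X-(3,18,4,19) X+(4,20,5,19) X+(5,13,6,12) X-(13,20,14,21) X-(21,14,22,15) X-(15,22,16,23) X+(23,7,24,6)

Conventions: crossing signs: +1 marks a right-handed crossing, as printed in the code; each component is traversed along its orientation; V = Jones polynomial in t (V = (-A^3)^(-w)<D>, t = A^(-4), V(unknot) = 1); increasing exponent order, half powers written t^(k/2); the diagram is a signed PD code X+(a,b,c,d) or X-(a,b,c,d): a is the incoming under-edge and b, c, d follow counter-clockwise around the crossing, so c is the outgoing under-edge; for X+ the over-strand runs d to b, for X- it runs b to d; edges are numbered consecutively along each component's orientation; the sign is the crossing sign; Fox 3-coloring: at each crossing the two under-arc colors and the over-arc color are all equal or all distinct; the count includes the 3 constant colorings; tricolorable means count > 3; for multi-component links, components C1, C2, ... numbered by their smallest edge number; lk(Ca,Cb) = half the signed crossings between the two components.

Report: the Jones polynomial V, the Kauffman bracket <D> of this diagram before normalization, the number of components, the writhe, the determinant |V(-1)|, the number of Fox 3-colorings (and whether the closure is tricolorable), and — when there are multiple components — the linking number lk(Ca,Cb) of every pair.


Jones polynomial: V(t) = -t^-6 + t^-5 - 2t^-4 + 3t^-3 - 2t^-2 + 3t^-1 - 1 + t - t^2
<D> = -A^-14 + A^-10 - A^-6 + 3A^-2 - 2A^2 + 3A^6 - 2A^10 + A^14 - A^18; writhe -2
components 1, writhe -2 (12 crossings)
3-colorings: 9 of 3^12, det 15 — tricolorable
note: det 15 = |V(-1)|; divisible by 3, so tricolorable


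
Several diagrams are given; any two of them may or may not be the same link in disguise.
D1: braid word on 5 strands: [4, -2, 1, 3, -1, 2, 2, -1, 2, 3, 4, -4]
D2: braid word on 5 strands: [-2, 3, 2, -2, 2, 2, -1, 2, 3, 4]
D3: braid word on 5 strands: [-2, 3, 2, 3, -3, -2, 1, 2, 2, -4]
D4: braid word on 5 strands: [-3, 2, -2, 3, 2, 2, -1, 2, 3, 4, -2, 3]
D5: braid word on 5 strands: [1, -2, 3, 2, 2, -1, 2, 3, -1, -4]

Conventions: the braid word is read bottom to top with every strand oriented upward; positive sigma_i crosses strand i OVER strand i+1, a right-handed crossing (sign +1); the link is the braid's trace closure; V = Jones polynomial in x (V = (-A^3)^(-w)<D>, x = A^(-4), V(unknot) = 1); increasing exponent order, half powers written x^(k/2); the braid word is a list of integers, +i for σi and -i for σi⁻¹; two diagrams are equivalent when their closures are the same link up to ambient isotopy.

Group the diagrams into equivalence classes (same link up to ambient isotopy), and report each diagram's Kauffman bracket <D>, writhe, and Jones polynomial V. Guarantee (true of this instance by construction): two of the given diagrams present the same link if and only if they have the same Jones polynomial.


classes: {D1, D2, D4, D5} | {D3}
V(D1) = x - x^2 + 2x^3 - x^4 + x^5 - x^6  [12 crossings, <D> = -A^-12 + A^-8 - A^-4 + 2 - A^4 + A^8, w = +4]
D2 (bracket -A^-12 + A^-8 - A^-4 + 2 - A^4 + A^8; 10 crossings at w = +4): V = x - x^2 + 2x^3 - x^4 + x^5 - x^6
V(D3) = 1  [10 crossings, <D> = A^6, w = +2]
V(D4) = x - x^2 + 2x^3 - x^4 + x^5 - x^6  [12 crossings, <D> = -A^-12 + A^-8 - A^-4 + 2 - A^4 + A^8, w = +4]
V(D5) = x - x^2 + 2x^3 - x^4 + x^5 - x^6  (w +2, c 10, <D> = -A^-18 + A^-14 - A^-10 + 2A^-6 - A^-2 + A^2)
note: V(x) takes 2 values over 5 diagrams, fixing the grouping


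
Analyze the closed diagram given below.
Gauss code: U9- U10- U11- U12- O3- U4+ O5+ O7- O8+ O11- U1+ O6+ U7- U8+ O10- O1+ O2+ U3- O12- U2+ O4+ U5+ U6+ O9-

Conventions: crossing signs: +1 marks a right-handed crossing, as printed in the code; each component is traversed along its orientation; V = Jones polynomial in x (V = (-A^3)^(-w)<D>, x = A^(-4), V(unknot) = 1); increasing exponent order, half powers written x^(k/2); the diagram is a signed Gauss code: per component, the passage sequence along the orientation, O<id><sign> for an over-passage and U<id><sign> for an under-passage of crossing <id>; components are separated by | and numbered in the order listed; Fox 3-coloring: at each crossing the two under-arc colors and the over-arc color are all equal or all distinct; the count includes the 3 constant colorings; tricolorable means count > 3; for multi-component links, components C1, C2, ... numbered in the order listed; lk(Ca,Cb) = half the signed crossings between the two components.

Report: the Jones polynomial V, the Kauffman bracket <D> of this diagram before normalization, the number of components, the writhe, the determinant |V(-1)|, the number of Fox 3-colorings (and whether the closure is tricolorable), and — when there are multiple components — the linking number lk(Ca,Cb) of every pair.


V(x) = x^-2 - x^-1 + 1 - x + x^2
bracket: A^-8 - A^-4 + 1 - A^4 + A^8, w = 0
1 component, writhe 0, over 12 crossings
det 5, colorings 3 of 3^12 — not tricolorable
observation: palindromic: swapping x for 1/x fixes V


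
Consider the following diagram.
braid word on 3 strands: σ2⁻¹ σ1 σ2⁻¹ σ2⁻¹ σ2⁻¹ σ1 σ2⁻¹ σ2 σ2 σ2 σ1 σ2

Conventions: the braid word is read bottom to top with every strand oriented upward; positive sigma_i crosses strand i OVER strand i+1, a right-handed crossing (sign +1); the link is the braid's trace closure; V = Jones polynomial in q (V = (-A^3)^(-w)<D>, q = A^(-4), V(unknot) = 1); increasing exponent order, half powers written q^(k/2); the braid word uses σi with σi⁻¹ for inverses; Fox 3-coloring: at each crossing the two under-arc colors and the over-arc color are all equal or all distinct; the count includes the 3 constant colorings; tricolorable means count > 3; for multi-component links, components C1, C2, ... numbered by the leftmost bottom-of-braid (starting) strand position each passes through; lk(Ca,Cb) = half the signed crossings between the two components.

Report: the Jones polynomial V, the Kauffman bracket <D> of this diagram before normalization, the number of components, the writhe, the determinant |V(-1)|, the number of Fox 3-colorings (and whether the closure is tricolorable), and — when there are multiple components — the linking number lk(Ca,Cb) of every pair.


Jones polynomial: V(q) = -q^-1 + 2 - q + 2q^2 - q^3 + q^4 - q^5
<D> = -A^-14 + A^-10 - A^-6 + 2A^-2 - A^2 + 2A^6 - A^10; writhe +2
components 1, writhe +2 (12 crossings)
3-colorings: 9 of 3^12, det 9 — tricolorable
note: V spans 6 powers of q: at least 6 crossings in any diagram


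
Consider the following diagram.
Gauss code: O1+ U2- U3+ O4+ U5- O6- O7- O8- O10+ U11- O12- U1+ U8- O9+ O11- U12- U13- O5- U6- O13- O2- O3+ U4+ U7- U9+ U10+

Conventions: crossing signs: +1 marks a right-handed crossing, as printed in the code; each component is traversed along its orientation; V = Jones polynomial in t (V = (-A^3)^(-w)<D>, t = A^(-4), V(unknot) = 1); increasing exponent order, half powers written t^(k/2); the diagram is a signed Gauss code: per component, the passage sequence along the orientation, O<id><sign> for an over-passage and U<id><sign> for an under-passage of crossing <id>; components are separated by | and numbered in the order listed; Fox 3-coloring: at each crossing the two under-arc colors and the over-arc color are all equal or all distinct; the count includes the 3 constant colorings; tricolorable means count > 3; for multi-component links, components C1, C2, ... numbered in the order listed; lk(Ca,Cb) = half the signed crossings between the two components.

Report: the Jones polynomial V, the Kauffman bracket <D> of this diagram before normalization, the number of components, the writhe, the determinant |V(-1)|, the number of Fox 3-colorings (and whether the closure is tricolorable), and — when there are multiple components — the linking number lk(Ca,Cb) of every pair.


Jones polynomial: V(t) = t^-7 - 2t^-6 + 2t^-5 - 3t^-4 + 3t^-3 - 2t^-2 + 2t^-1
<D> = -2A^-5 + 2A^-1 - 3A^3 + 3A^7 - 2A^11 + 2A^15 - A^19; writhe -3
components 1, writhe -3 (13 crossings)
3-colorings: 9 of 3^13, det 15 — tricolorable
note: det 15 = |V(-1)|; divisible by 3, so tricolorable


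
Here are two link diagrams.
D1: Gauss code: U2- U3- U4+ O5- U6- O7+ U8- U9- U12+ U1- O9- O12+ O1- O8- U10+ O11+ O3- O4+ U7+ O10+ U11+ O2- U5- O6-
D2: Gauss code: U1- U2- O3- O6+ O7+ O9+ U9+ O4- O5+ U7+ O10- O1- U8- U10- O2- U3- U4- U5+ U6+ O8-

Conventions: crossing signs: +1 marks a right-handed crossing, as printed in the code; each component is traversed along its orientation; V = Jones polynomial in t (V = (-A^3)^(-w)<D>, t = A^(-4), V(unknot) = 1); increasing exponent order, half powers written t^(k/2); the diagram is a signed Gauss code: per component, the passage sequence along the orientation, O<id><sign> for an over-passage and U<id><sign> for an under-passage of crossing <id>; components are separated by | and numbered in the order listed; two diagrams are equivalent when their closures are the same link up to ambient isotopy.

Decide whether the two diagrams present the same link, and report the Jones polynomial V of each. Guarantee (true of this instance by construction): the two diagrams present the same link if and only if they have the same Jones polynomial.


equivalent: no
D1 (bracket -A^-18 + A^-14 - A^-10 + 3A^-6 - A^-2 + A^2 - A^6; 12 crossings at w = -2): V = -t^-3 + t^-2 - t^-1 + 3 - t + t^2 - t^3
V(D2) = -t^-4 + t^-3 + t^-1  [10 crossings, <D> = A^-2 + A^6 - A^10, w = -2]
observation: comparing 2 Jones polynomials yields 2 groups


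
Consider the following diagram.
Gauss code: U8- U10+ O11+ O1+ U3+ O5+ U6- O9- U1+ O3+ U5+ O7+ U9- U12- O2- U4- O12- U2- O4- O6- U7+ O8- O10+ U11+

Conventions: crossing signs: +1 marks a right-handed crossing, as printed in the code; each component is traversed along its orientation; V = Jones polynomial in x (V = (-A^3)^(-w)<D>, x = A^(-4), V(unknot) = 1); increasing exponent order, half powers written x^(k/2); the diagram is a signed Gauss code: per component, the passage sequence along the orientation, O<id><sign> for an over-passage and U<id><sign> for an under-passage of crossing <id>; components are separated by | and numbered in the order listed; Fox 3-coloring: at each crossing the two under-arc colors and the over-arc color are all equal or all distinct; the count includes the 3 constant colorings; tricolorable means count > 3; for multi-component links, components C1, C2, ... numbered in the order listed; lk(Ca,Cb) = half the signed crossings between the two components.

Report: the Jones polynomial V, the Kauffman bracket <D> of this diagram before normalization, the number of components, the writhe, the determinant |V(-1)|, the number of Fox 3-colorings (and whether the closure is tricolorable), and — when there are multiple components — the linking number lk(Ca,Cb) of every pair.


Jones polynomial: V(x) = -x^-5 + 2x^-4 - 3x^-3 + 5x^-2 - 5x^-1 + 6 - 5x + 3x^2 - 2x^3 + x^4
<D> = A^-16 - 2A^-12 + 3A^-8 - 5A^-4 + 6 - 5A^4 + 5A^8 - 3A^12 + 2A^16 - A^20; writhe 0
components 1, writhe 0 (12 crossings)
3-colorings: 9 of 3^12, det 33 — tricolorable
note: |V(-1)| = 33: so tricolorable, since 3 divides 33


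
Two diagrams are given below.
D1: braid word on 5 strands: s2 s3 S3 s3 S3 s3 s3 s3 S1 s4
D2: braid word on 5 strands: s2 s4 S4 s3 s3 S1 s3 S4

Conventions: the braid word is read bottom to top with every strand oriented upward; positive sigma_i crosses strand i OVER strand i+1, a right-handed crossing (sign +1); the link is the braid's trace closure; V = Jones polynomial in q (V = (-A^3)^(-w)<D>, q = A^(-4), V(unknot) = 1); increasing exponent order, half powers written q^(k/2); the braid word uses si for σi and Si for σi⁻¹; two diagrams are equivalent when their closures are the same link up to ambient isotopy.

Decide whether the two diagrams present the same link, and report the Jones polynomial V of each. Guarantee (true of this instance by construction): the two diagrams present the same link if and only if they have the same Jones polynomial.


equivalent: yes
D1 (bracket -A^-4 + 1 + A^8; 10 crossings at w = +4): V = q + q^3 - q^4
D2 (bracket -A^-10 + A^-6 + A^2; 8 crossings at w = +2): V = q + q^3 - q^4
key observation: all 2 diagrams share one V(q), hence one class


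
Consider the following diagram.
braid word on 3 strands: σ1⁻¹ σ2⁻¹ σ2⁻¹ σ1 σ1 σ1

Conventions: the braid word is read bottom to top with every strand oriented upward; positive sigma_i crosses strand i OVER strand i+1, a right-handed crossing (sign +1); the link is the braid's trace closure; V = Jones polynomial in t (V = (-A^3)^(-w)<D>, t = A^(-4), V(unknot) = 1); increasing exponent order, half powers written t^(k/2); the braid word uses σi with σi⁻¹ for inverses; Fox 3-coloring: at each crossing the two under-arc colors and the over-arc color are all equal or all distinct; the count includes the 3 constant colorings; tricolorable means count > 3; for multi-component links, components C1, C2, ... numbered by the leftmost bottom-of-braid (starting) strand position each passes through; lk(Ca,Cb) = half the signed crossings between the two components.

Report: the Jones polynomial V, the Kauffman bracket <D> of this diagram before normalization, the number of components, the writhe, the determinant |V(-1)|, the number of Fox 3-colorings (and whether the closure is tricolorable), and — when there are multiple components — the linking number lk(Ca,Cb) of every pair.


V = t^-2 + 2 + t^2
<D> = A^-8 + 2 + A^8 (w = 0)
3 components over 6 crossings, w = 0
lk(C1,C2): +1
lk(C1,C3) = -1
linking number lk(C2,C3) = 0
3 Fox colorings among 3^6, |V(-1)| = 4: not tricolorable
why: summing lk over 3 pairs gives 0


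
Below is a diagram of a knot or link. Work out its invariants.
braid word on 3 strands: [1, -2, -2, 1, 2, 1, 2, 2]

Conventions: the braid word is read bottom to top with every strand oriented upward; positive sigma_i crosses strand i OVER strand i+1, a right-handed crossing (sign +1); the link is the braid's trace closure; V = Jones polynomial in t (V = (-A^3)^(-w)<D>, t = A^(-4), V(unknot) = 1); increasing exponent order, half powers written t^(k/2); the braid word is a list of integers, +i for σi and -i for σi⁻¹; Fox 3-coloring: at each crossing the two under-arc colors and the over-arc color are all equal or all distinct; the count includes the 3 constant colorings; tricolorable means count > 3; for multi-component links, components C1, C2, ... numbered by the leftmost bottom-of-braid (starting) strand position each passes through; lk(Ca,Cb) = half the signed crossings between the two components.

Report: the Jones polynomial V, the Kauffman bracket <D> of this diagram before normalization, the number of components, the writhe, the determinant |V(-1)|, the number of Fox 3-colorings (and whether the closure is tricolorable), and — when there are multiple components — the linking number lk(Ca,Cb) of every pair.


V = t - t^2 + 2t^3 - t^4 + t^5 - t^6
<D> = -A^-12 + A^-8 - A^-4 + 2 - A^4 + A^8 (w = +4)
1 component over 8 crossings, w = +4
3 Fox colorings among 3^8, |V(-1)| = 7: not tricolorable
why: the span of V is 5, forcing >= 5 crossings in any diagram


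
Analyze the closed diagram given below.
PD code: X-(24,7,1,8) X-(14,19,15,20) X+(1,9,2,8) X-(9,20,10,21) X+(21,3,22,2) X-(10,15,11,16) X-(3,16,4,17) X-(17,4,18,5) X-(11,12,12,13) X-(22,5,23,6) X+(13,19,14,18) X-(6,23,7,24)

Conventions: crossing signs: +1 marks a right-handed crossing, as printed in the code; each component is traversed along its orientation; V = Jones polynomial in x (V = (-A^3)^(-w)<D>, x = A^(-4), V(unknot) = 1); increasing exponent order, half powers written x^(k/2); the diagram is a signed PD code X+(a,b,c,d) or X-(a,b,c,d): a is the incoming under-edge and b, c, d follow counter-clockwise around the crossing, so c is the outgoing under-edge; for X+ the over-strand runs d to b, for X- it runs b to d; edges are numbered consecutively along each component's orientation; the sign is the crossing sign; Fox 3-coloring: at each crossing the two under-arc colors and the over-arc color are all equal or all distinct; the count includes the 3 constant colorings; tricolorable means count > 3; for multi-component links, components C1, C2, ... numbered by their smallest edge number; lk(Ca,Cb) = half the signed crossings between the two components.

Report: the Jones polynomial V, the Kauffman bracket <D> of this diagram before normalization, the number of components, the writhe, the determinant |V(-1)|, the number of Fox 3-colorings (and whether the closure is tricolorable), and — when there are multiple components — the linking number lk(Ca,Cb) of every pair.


V(x) = -x^-6 + x^-5 - x^-4 + 2x^-3 - x^-2 + x^-1
bracket: A^-14 - A^-10 + 2A^-6 - A^-2 + A^2 - A^6, w = -6
1 component, writhe -6, over 12 crossings
det 7, colorings 3 of 3^12 — not tricolorable
observation: det 7 = |V(-1)|; not divisible by 3, so not tricolorable


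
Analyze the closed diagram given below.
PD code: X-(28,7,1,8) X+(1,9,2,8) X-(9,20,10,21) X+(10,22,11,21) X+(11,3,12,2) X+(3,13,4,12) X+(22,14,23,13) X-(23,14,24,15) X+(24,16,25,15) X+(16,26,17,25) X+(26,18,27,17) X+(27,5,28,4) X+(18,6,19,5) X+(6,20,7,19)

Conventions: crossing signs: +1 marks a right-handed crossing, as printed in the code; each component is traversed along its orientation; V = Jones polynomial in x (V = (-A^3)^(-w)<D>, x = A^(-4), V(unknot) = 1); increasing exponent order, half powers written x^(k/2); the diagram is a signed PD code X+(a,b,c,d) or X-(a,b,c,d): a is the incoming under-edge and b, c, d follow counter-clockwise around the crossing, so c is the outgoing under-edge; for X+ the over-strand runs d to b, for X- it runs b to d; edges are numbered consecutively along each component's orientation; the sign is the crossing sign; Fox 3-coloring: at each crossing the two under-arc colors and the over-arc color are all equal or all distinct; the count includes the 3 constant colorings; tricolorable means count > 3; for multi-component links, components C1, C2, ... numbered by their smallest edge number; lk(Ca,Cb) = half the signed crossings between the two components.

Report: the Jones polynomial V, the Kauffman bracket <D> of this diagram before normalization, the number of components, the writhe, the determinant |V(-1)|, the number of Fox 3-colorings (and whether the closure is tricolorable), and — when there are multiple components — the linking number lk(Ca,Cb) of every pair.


Jones polynomial: V(x) = x^3 + x^5 - x^8
<D> = -A^-8 + A^4 + A^12; writhe +8
components 1, writhe +8 (14 crossings)
3-colorings: 9 of 3^14, det 3 — tricolorable
note: w = +8 (over 14 crossings) is diagram-only; (-A^3)^(-8) removes it from V


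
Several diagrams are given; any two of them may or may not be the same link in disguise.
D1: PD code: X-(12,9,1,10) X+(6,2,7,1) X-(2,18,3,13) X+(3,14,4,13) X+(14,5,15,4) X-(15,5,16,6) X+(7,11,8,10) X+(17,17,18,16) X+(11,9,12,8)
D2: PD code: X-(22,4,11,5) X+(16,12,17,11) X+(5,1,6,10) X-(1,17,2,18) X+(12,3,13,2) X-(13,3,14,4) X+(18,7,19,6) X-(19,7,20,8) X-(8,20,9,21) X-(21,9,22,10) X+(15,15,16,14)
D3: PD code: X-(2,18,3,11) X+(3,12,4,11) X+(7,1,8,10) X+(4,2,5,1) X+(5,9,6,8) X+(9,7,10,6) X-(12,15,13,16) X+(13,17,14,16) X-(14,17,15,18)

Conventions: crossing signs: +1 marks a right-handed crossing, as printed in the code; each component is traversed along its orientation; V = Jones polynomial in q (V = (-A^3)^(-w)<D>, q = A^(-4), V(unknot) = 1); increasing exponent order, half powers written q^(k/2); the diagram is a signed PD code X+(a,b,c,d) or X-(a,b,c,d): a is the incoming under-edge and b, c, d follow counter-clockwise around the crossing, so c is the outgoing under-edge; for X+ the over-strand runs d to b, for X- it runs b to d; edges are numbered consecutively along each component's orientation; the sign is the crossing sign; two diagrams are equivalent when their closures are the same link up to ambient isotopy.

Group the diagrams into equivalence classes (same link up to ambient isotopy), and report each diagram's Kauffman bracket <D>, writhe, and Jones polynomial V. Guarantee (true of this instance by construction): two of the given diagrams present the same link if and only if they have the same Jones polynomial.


grouping into links: {D1} | {D2} | {D3}
V(D1) = -q^(-1/2) - q^(1/2)  (w +3, c 9, <D> = A^7 + A^11)
D2 (bracket A^-1 - A^3 + A^7 + A^15; 11 crossings at w = -1): V = -q^(-9/2) - q^(-5/2) + q^(-3/2) - q^(-1/2)
D3 (bracket -A^-9 + A^-1 + A^3 + A^7; 9 crossings at w = +3): V = -q^(1/2) - q^(3/2) - q^(5/2) + q^(9/2)
why: 3 values of V(q) split the 3 diagrams
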